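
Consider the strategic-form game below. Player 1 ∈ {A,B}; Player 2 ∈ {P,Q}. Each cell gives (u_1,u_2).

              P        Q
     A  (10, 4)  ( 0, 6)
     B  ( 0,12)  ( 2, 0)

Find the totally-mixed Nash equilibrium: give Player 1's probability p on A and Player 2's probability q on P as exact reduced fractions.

P1 indiff ⇒ q·10+(1-q)·0 = q·0+(1-q)·2 ⇒ q(10) = (1-q)(2) ⇒ q = 1/6
P2 indiff ⇒ p·4+(1-p)·12 = p·6+(1-p)·0 ⇒ p(-2) = (1-p)(-12) ⇒ p = 6/7

p=6/7, q=1/6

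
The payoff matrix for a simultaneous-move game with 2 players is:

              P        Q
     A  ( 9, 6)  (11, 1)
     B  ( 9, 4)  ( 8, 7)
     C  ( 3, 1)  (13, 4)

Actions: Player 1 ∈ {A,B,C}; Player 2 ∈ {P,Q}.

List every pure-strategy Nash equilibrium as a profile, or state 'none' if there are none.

(A,P): NE
(A,Q): not NE [P1→C gives 13>11; P2→P gives 6>1]
(B,P): not NE [P2→Q gives 7>4]
(B,Q): not NE [P1→C gives 13>8]
(C,P): not NE [P1→B gives 9>3; P2→Q gives 4>1]
(C,Q): NE

NE set: (A,P), (C,Q)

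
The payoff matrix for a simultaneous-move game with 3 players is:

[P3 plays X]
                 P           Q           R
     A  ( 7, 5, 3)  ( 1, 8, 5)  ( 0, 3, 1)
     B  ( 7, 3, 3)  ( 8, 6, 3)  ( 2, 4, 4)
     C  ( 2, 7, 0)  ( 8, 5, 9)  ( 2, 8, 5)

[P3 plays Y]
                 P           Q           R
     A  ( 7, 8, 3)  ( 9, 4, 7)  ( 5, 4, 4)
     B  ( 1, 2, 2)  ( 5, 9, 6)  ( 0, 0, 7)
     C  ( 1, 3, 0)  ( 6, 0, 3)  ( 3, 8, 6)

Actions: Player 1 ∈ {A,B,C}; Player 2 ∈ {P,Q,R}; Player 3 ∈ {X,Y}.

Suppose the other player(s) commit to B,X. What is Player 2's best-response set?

u_2(P vs B,X) = 3
u_2(Q vs B,X) = 6
u_2(R vs B,X) = 4
max payoff 6 at {Q}

argmax u_2 = {Q}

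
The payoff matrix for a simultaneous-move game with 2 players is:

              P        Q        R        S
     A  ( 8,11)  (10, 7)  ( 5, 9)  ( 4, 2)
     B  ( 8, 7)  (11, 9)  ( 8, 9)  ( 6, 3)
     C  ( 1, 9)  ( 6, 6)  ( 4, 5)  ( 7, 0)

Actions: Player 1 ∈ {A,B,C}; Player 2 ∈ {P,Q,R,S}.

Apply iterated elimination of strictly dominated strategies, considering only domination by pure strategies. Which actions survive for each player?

Remaining: P1:{A,B} P2:{P,Q,R}

P2 drop S (P beats it: A:11>2 B:7>3 C:9>0)
P1 drop C (A beats it: P:8>1 Q:10>6 R:5>4)
P1→{A,B} P2→{P,Q,R}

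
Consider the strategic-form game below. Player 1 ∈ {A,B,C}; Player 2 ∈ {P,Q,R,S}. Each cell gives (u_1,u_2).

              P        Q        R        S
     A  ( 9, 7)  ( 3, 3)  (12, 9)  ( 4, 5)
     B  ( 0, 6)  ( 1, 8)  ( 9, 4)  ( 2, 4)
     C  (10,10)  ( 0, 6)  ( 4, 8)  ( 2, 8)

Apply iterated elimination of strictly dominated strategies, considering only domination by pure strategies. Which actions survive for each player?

IESDS → P1:{A,C} P2:{P,R}

P1 drop B (A beats it: P:9>0 Q:3>1 R:12>9 S:4>2)
P2 drop Q (P beats it: A:7>3 C:10>6)
P2 drop S (P beats it: A:7>5 C:10>8)
P1→{A,C} P2→{P,R}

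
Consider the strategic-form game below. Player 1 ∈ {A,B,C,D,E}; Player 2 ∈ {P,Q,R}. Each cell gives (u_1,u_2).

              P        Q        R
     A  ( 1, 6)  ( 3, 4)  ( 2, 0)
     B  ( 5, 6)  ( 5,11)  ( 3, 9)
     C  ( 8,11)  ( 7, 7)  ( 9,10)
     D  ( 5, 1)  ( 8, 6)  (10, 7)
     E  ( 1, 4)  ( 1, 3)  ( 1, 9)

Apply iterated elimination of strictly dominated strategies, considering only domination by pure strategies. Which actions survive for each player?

IESDS → P1:{C,D} P2:{P,R}

P1 drop A (B beats it: P:5>1 Q:5>3 R:3>2)
P1 drop B (C beats it: P:8>5 Q:7>5 R:9>3)
P1 drop E (C beats it: P:8>1 Q:7>1 R:9>1)
P2 drop Q (R beats it: C:10>7 D:7>6)
P1→{C,D} P2→{P,R}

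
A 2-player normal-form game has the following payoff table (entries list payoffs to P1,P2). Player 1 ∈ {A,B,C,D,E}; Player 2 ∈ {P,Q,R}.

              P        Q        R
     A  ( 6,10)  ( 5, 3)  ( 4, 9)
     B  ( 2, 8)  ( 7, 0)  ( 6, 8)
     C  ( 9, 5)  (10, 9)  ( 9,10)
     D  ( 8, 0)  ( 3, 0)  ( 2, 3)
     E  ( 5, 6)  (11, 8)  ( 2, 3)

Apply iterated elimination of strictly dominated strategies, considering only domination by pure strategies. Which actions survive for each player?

P1 drop A (C beats it: P:9>6 Q:10>5 R:9>4)
P1 drop B (C beats it: P:9>2 Q:10>7 R:9>6)
P1 drop D (C beats it: P:9>8 Q:10>3 R:9>2)
P2 drop P (Q beats it: C:9>5 E:8>6)
P1→{C,E} P2→{Q,R}

Remaining: P1:{C,E} P2:{Q,R}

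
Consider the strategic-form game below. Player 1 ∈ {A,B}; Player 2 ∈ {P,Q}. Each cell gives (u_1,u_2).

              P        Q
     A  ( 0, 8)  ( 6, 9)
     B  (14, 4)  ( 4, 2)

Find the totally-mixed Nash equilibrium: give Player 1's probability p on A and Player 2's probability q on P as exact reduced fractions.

P1 mixes 2/3 on A; P2 mixes 1/8 on P

P1 indiff ⇒ q·0+(1-q)·6 = q·14+(1-q)·4 ⇒ q(-14) = (1-q)(-2) ⇒ q = 1/8
P2 indiff ⇒ p·8+(1-p)·4 = p·9+(1-p)·2 ⇒ p(-1) = (1-p)(-2) ⇒ p = 2/3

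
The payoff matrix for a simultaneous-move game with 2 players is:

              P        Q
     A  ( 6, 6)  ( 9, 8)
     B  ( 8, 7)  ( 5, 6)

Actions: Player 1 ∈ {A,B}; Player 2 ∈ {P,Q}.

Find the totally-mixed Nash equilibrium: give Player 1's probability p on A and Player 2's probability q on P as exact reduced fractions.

P1 indiff ⇒ q·6+(1-q)·9 = q·8+(1-q)·5 ⇒ q(-2) = (1-q)(-4) ⇒ q = 2/3
P2 indiff ⇒ p·6+(1-p)·7 = p·8+(1-p)·6 ⇒ p(-2) = (1-p)(-1) ⇒ p = 1/3

p=1/3, q=2/3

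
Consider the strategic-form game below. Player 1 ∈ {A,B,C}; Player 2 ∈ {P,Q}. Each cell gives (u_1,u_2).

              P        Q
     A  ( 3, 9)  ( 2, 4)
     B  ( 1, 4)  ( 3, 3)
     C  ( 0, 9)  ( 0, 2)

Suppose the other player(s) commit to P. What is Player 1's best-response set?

u_1(A vs P) = 3
u_1(B vs P) = 1
u_1(C vs P) = 0
max payoff 3 at {A}

argmax u_1 = {A}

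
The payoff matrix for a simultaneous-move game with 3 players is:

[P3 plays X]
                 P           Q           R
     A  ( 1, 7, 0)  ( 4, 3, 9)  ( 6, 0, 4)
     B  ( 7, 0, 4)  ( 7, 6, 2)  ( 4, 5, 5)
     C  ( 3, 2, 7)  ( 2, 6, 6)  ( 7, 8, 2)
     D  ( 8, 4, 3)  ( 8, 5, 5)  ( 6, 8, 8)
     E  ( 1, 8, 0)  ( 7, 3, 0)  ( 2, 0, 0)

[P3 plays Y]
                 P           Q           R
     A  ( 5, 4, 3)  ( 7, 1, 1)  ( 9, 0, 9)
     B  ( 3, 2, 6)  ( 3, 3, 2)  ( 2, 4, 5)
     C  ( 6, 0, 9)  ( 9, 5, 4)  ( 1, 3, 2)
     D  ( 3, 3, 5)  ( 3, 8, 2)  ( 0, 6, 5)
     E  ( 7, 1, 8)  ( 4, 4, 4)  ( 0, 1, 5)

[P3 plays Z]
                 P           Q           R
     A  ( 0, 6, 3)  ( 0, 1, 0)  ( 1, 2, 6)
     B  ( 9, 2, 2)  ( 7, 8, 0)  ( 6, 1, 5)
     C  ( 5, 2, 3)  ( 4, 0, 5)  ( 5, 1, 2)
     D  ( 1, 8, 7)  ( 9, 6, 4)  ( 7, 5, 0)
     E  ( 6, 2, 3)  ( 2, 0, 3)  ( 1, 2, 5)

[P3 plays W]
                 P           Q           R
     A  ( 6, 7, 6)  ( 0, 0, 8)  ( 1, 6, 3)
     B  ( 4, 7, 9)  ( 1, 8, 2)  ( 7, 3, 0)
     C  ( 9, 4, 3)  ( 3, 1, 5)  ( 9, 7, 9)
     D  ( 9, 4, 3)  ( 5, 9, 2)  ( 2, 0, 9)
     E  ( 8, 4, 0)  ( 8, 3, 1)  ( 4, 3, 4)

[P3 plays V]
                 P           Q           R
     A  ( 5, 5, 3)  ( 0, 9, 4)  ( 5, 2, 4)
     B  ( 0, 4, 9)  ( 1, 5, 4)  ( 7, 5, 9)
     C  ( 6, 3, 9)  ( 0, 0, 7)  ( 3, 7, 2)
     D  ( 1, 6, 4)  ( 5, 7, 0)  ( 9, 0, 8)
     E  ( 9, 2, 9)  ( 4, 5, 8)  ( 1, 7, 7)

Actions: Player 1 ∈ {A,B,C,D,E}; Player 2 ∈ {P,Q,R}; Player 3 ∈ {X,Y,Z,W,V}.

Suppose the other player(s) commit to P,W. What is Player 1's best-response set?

argmax u_1 = {C,D}

u_1(A vs P,W) = 6
u_1(B vs P,W) = 4
u_1(C vs P,W) = 9
u_1(D vs P,W) = 9
u_1(E vs P,W) = 8
max payoff 9 at {C,D}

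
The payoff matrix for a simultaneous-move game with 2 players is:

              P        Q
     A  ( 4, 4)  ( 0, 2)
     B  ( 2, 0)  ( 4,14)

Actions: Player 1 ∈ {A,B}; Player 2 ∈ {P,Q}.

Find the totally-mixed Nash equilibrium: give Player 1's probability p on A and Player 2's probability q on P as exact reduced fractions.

P1 indiff ⇒ q·4+(1-q)·0 = q·2+(1-q)·4 ⇒ q(2) = (1-q)(4) ⇒ q = 2/3
P2 indiff ⇒ p·4+(1-p)·0 = p·2+(1-p)·14 ⇒ p(2) = (1-p)(14) ⇒ p = 7/8

(p,q) = (7/8, 2/3)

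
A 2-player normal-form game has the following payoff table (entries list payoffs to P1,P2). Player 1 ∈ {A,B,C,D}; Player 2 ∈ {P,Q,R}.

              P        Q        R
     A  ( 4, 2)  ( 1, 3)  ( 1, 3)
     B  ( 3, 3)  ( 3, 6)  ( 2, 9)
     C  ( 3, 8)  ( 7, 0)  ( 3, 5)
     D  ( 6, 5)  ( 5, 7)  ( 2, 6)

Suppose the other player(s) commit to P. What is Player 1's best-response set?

P1 best: {D}

u_1(A vs P) = 4
u_1(B vs P) = 3
u_1(C vs P) = 3
u_1(D vs P) = 6
max payoff 6 at {D}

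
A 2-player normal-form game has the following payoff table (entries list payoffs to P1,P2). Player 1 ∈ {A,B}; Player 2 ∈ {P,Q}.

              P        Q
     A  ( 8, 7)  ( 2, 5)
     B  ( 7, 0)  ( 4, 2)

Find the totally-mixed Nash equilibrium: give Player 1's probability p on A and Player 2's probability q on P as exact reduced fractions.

P1 indiff ⇒ q·8+(1-q)·2 = q·7+(1-q)·4 ⇒ q(1) = (1-q)(2) ⇒ q = 2/3
P2 indiff ⇒ p·7+(1-p)·0 = p·5+(1-p)·2 ⇒ p(2) = (1-p)(2) ⇒ p = 1/2

(p,q) = (1/2, 2/3)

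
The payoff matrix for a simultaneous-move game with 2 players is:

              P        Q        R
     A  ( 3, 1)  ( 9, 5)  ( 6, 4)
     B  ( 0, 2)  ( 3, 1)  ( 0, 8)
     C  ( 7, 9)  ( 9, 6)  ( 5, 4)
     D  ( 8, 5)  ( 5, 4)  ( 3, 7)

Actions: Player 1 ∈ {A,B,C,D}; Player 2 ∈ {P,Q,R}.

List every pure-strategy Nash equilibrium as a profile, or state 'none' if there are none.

(A,P): not NE [P1→D gives 8>3; P2→Q gives 5>1]
(A,Q): NE
(A,R): not NE [P2→Q gives 5>4]
(B,P): not NE [P1→D gives 8>0; P2→R gives 8>2]
(B,Q): not NE [P1→C gives 9>3; P2→R gives 8>1]
(B,R): not NE [P1→A gives 6>0]
(C,P): not NE [P1→D gives 8>7]
(C,Q): not NE [P2→P gives 9>6]
(C,R): not NE [P1→A gives 6>5; P2→P gives 9>4]
(D,P): not NE [P2→R gives 7>5]
(D,Q): not NE [P1→C gives 9>5; P2→R gives 7>4]
(D,R): not NE [P1→A gives 6>3]

PSNE = {(A,Q)}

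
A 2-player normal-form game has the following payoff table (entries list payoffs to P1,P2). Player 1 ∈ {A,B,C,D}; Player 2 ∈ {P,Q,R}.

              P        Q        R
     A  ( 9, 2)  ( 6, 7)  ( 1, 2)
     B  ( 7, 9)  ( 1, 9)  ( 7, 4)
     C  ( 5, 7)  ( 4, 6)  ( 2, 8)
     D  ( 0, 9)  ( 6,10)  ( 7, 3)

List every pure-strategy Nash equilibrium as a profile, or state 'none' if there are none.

PSNE = {(A,Q), (D,Q)}

(A,P): not NE [P2→Q gives 7>2]
(A,Q): NE
(A,R): not NE [P1→D gives 7>1; P2→Q gives 7>2]
(B,P): not NE [P1→A gives 9>7]
(B,Q): not NE [P1→D gives 6>1]
(B,R): not NE [P2→Q gives 9>4]
(C,P): not NE [P1→A gives 9>5; P2→R gives 8>7]
(C,Q): not NE [P1→D gives 6>4; P2→R gives 8>6]
(C,R): not NE [P1→D gives 7>2]
(D,P): not NE [P1→A gives 9>0; P2→Q gives 10>9]
(D,Q): NE
(D,R): not NE [P2→Q gives 10>3]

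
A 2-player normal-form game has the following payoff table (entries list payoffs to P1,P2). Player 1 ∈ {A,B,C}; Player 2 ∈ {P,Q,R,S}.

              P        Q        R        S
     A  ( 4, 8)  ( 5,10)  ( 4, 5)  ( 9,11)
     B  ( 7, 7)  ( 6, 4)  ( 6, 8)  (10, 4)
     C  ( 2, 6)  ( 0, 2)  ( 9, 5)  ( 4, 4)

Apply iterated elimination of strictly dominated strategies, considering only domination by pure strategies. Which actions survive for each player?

P1 drop A (B beats it: P:7>4 Q:6>5 R:6>4 S:10>9)
P2 drop Q (P beats it: B:7>4 C:6>2)
P2 drop S (P beats it: B:7>4 C:6>4)
P1→{B,C} P2→{P,R}

Remaining: P1:{B,C} P2:{P,R}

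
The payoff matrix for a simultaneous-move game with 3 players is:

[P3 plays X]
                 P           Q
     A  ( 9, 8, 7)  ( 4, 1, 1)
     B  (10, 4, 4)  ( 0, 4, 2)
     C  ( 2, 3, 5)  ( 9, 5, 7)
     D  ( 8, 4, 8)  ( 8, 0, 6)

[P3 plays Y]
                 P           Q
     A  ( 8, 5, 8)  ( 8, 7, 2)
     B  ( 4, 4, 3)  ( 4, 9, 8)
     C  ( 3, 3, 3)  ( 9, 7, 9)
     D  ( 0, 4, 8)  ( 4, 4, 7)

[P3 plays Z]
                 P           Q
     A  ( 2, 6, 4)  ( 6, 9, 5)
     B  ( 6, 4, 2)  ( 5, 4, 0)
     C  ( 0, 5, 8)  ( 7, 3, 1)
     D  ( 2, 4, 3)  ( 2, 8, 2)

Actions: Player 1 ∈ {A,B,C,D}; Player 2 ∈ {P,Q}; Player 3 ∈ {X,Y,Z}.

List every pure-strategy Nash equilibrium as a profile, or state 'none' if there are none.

(A,P,X): not NE [P1→B gives 10>9; P3→Y gives 8>7]
(A,P,Y): not NE [P2→Q gives 7>5]
(A,P,Z): not NE [P1→B gives 6>2; P2→Q gives 9>6; P3→Y gives 8>4]
(A,Q,X): not NE [P1→C gives 9>4; P2→P gives 8>1; P3→Z gives 5>1]
(A,Q,Y): not NE [P1→C gives 9>8; P3→Z gives 5>2]
(A,Q,Z): not NE [P1→C gives 7>6]
(B,P,X): NE
(B,P,Y): not NE [P1→A gives 8>4; P2→Q gives 9>4; P3→X gives 4>3]
(B,P,Z): not NE [P3→X gives 4>2]
(B,Q,X): not NE [P1→C gives 9>0; P3→Y gives 8>2]
(B,Q,Y): not NE [P1→C gives 9>4]
(B,Q,Z): not NE [P1→C gives 7>5; P3→Y gives 8>0]
(C,P,X): not NE [P1→B gives 10>2; P2→Q gives 5>3; P3→Z gives 8>5]
(C,P,Y): not NE [P1→A gives 8>3; P2→Q gives 7>3; P3→Z gives 8>3]
(C,P,Z): not NE [P1→B gives 6>0]
(C,Q,X): not NE [P3→Y gives 9>7]
(C,Q,Y): NE
(C,Q,Z): not NE [P2→P gives 5>3; P3→Y gives 9>1]
(D,P,X): not NE [P1→B gives 10>8]
(D,P,Y): not NE [P1→A gives 8>0]
(D,P,Z): not NE [P1→B gives 6>2; P2→Q gives 8>4; P3→Y gives 8>3]
(D,Q,X): not NE [P1→C gives 9>8; P2→P gives 4>0; P3→Y gives 7>6]
(D,Q,Y): not NE [P1→C gives 9>4]
(D,Q,Z): not NE [P1→C gives 7>2; P3→Y gives 7>2]

NE set: (B,P,X), (C,Q,Y)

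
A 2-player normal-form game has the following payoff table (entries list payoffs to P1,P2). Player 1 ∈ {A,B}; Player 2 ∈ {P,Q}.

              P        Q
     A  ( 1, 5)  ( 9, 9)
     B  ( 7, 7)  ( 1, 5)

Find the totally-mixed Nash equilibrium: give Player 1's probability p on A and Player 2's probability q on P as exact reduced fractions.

P1 indiff ⇒ q·1+(1-q)·9 = q·7+(1-q)·1 ⇒ q(-6) = (1-q)(-8) ⇒ q = 4/7
P2 indiff ⇒ p·5+(1-p)·7 = p·9+(1-p)·5 ⇒ p(-4) = (1-p)(-2) ⇒ p = 1/3

P1 mixes 1/3 on A; P2 mixes 4/7 on P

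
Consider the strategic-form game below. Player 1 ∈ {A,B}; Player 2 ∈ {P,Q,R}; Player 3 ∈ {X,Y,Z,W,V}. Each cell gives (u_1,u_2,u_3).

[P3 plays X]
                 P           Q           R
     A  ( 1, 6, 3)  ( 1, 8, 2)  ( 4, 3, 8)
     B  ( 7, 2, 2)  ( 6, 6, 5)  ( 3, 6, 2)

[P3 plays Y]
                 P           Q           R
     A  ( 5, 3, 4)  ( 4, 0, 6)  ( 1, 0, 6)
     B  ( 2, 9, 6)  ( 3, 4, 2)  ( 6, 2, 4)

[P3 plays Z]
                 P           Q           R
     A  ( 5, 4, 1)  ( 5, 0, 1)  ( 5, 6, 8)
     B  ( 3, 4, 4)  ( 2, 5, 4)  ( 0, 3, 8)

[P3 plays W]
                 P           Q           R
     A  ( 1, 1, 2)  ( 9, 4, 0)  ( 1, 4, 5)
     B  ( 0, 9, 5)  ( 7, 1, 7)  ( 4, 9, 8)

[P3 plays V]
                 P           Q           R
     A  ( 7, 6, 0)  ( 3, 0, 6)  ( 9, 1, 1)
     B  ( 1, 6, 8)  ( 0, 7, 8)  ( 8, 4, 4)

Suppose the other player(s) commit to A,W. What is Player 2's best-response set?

u_2(P vs A,W) = 1
u_2(Q vs A,W) = 4
u_2(R vs A,W) = 4
max payoff 4 at {Q,R}

BR_2 = {Q,R}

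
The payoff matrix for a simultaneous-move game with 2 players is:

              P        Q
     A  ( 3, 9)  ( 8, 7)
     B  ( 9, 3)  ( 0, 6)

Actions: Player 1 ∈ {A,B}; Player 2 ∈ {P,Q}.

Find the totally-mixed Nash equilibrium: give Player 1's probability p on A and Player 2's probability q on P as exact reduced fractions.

P1 indiff ⇒ q·3+(1-q)·8 = q·9+(1-q)·0 ⇒ q(-6) = (1-q)(-8) ⇒ q = 4/7
P2 indiff ⇒ p·9+(1-p)·3 = p·7+(1-p)·6 ⇒ p(2) = (1-p)(3) ⇒ p = 3/5

P1 mixes 3/5 on A; P2 mixes 4/7 on P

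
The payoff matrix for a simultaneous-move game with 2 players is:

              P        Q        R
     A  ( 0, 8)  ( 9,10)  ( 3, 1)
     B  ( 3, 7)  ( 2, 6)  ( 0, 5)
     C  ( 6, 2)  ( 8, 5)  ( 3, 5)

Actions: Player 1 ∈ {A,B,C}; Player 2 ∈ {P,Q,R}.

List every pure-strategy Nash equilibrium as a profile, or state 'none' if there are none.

(A,P): not NE [P1→C gives 6>0; P2→Q gives 10>8]
(A,Q): NE
(A,R): not NE [P2→Q gives 10>1]
(B,P): not NE [P1→C gives 6>3]
(B,Q): not NE [P1→A gives 9>2; P2→P gives 7>6]
(B,R): not NE [P1→C gives 3>0; P2→P gives 7>5]
(C,P): not NE [P2→R gives 5>2]
(C,Q): not NE [P1→A gives 9>8]
(C,R): NE

Nash profiles: (A,Q), (C,R)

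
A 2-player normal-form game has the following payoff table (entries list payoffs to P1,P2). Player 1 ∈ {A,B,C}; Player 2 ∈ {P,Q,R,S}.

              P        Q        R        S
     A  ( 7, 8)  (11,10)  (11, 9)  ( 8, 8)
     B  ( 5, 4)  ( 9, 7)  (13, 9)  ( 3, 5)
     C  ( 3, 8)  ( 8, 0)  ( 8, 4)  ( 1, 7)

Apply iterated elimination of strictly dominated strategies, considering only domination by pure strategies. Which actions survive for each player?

IESDS → P1:{A,B} P2:{Q,R}

P1 drop C (A beats it: P:7>3 Q:11>8 R:11>8 S:8>1)
P2 drop P (Q beats it: A:10>8 B:7>4)
P2 drop S (Q beats it: A:10>8 B:7>5)
P1→{A,B} P2→{Q,R}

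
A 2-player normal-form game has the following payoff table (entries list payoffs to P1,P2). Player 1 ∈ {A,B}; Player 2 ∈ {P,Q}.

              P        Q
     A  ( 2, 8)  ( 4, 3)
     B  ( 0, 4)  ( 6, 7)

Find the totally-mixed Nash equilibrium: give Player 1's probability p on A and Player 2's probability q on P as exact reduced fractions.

P1 indiff ⇒ q·2+(1-q)·4 = q·0+(1-q)·6 ⇒ q(2) = (1-q)(2) ⇒ q = 1/2
P2 indiff ⇒ p·8+(1-p)·4 = p·3+(1-p)·7 ⇒ p(5) = (1-p)(3) ⇒ p = 3/8

P1 mixes 3/8 on A; P2 mixes 1/2 on P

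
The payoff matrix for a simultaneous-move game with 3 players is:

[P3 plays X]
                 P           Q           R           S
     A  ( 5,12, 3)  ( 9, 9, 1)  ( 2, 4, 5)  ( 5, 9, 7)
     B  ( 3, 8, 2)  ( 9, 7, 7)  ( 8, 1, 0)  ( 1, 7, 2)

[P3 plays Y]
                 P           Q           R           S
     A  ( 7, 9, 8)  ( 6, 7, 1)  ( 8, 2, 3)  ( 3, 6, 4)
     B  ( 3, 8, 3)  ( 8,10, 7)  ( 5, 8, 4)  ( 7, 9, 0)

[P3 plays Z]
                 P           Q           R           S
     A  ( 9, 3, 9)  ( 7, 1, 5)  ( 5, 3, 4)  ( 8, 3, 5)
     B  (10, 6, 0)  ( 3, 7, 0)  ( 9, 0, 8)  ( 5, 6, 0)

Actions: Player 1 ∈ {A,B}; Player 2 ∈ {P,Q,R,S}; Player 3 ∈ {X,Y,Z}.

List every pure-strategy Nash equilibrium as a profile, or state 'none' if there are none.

(A,P,X): not NE [P3→Z gives 9>3]
(A,P,Y): not NE [P3→Z gives 9>8]
(A,P,Z): not NE [P1→B gives 10>9]
(A,Q,X): not NE [P2→P gives 12>9; P3→Z gives 5>1]
(A,Q,Y): not NE [P1→B gives 8>6; P2→P gives 9>7; P3→Z gives 5>1]
(A,Q,Z): not NE [P2→S gives 3>1]
(A,R,X): not NE [P1→B gives 8>2; P2→P gives 12>4]
(A,R,Y): not NE [P2→P gives 9>2; P3→X gives 5>3]
(A,R,Z): not NE [P1→B gives 9>5; P3→X gives 5>4]
(A,S,X): not NE [P2→P gives 12>9]
(A,S,Y): not NE [P1→B gives 7>3; P2→P gives 9>6; P3→X gives 7>4]
(A,S,Z): not NE [P3→X gives 7>5]
(B,P,X): not NE [P1→A gives 5>3; P3→Y gives 3>2]
(B,P,Y): not NE [P1→A gives 7>3; P2→Q gives 10>8]
(B,P,Z): not NE [P2→Q gives 7>6; P3→Y gives 3>0]
(B,Q,X): not NE [P2→P gives 8>7]
(B,Q,Y): NE
(B,Q,Z): not NE [P1→A gives 7>3; P3→Y gives 7>0]
(B,R,X): not NE [P2→P gives 8>1; P3→Z gives 8>0]
(B,R,Y): not NE [P1→A gives 8>5; P2→Q gives 10>8; P3→Z gives 8>4]
(B,R,Z): not NE [P2→Q gives 7>0]
(B,S,X): not NE [P1→A gives 5>1; P2→P gives 8>7]
(B,S,Y): not NE [P2→Q gives 10>9; P3→X gives 2>0]
(B,S,Z): not NE [P1→A gives 8>5; P2→Q gives 7>6; P3→X gives 2>0]

NE set: (B,Q,Y)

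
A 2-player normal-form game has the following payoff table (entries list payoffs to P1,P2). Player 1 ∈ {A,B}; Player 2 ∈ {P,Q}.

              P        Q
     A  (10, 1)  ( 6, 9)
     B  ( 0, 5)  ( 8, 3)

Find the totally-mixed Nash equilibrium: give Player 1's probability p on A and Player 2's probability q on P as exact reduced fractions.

P1 mixes 1/5 on A; P2 mixes 1/6 on P

P1 indiff ⇒ q·10+(1-q)·6 = q·0+(1-q)·8 ⇒ q(10) = (1-q)(2) ⇒ q = 1/6
P2 indiff ⇒ p·1+(1-p)·5 = p·9+(1-p)·3 ⇒ p(-8) = (1-p)(-2) ⇒ p = 1/5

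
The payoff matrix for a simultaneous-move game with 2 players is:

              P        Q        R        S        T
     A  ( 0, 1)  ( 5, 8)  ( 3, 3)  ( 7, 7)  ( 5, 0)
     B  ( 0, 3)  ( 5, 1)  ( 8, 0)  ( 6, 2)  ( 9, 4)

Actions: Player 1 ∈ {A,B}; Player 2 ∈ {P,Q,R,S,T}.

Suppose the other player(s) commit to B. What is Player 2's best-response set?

u_2(P vs B) = 3
u_2(Q vs B) = 1
u_2(R vs B) = 0
u_2(S vs B) = 2
u_2(T vs B) = 4
max payoff 4 at {T}

argmax u_2 = {T}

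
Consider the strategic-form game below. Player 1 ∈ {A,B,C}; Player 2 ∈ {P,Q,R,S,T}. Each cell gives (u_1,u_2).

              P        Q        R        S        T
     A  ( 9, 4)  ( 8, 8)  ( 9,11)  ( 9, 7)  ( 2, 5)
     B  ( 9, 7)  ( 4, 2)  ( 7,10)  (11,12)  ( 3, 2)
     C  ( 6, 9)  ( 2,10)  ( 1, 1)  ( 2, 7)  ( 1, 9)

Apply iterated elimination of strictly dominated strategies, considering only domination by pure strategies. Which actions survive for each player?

Remaining: P1:{A,B} P2:{R,S}

P1 drop C (A beats it: P:9>6 Q:8>2 R:9>1 S:9>2 T:2>1)
P2 drop P (R beats it: A:11>4 B:10>7)
P2 drop Q (R beats it: A:11>8 B:10>2)
P2 drop T (R beats it: A:11>5 B:10>2)
P1→{A,B} P2→{R,S}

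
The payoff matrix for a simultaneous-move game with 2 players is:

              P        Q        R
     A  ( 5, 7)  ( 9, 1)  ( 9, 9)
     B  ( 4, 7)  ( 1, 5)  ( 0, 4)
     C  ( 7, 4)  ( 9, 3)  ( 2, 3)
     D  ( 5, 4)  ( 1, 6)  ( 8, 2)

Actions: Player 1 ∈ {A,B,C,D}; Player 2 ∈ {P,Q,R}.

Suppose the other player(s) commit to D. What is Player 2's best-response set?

argmax u_2 = {Q}

u_2(P vs D) = 4
u_2(Q vs D) = 6
u_2(R vs D) = 2
max payoff 6 at {Q}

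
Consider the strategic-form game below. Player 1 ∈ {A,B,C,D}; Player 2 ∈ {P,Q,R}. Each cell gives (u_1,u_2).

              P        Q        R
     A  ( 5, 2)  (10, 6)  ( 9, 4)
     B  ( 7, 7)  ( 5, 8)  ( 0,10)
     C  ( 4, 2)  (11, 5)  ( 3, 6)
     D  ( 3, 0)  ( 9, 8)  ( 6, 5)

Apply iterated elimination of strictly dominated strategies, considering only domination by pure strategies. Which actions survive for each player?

IESDS → P1:{A,C} P2:{Q,R}

P1 drop D (A beats it: P:5>3 Q:10>9 R:9>6)
P2 drop P (Q beats it: A:6>2 B:8>7 C:5>2)
P1 drop B (A beats it: Q:10>5 R:9>0)
P1→{A,C} P2→{Q,R}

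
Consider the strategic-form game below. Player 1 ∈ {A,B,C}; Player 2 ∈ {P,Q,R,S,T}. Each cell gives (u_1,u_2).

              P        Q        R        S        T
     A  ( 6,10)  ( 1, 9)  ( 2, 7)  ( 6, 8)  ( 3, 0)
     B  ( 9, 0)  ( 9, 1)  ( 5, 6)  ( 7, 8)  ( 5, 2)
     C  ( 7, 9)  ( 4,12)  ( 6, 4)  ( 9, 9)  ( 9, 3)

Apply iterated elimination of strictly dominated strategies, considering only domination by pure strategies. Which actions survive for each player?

IESDS → P1:{B,C} P2:{Q,S}

P1 drop A (B beats it: P:9>6 Q:9>1 R:5>2 S:7>6 T:5>3)
P2 drop P (Q beats it: B:1>0 C:12>9)
P2 drop R (S beats it: B:8>6 C:9>4)
P2 drop T (S beats it: B:8>2 C:9>3)
P1→{B,C} P2→{Q,S}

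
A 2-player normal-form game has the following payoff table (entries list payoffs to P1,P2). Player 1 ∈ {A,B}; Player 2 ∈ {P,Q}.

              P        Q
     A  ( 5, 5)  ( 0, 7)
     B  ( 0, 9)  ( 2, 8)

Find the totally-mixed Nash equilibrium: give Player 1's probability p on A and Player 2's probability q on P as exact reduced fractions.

P1 mixes 1/3 on A; P2 mixes 2/7 on P

P1 indiff ⇒ q·5+(1-q)·0 = q·0+(1-q)·2 ⇒ q(5) = (1-q)(2) ⇒ q = 2/7
P2 indiff ⇒ p·5+(1-p)·9 = p·7+(1-p)·8 ⇒ p(-2) = (1-p)(-1) ⇒ p = 1/3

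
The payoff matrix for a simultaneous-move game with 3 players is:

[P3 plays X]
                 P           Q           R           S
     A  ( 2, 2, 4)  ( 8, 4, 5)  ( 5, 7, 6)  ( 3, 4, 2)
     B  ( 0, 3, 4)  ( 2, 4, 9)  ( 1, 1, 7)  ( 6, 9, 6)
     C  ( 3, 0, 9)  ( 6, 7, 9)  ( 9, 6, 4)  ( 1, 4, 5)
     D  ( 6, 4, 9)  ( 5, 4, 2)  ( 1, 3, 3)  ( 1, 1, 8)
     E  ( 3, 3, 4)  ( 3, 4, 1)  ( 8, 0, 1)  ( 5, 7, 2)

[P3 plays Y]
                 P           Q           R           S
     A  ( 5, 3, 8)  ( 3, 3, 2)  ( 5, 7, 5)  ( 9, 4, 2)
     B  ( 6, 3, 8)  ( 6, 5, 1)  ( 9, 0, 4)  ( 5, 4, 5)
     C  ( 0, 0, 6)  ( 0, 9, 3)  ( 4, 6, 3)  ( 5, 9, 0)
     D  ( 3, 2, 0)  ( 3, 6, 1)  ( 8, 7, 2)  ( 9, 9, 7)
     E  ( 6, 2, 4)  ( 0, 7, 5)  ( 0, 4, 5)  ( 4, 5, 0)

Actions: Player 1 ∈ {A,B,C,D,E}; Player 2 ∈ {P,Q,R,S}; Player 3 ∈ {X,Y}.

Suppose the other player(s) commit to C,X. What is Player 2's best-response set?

u_2(P vs C,X) = 0
u_2(Q vs C,X) = 7
u_2(R vs C,X) = 6
u_2(S vs C,X) = 4
max payoff 7 at {Q}

BR_2 = {Q}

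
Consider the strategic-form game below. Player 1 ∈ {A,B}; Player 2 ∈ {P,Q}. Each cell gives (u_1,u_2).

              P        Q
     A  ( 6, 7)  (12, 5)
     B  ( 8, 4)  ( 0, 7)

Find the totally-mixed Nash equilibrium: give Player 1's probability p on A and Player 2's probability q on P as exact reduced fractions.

p=3/5, q=6/7

P1 indiff ⇒ q·6+(1-q)·12 = q·8+(1-q)·0 ⇒ q(-2) = (1-q)(-12) ⇒ q = 6/7
P2 indiff ⇒ p·7+(1-p)·4 = p·5+(1-p)·7 ⇒ p(2) = (1-p)(3) ⇒ p = 3/5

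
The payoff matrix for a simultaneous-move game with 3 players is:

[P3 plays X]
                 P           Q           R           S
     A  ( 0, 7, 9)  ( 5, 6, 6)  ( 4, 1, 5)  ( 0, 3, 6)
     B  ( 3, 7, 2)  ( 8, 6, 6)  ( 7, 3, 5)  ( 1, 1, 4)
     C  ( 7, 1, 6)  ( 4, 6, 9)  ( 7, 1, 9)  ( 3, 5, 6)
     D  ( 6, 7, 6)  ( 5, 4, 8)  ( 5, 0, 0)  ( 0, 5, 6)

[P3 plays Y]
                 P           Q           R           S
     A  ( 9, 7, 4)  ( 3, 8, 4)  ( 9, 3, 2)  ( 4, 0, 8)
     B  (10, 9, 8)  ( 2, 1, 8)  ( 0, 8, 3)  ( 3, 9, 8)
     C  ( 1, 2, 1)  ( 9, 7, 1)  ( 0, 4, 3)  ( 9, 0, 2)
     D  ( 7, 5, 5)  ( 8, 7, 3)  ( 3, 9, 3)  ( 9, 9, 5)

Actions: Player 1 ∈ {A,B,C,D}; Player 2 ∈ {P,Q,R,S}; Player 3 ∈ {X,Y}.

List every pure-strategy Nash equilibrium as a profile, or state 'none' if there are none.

(A,P,X): not NE [P1→C gives 7>0]
(A,P,Y): not NE [P1→B gives 10>9; P2→Q gives 8>7; P3→X gives 9>4]
(A,Q,X): not NE [P1→B gives 8>5; P2→P gives 7>6]
(A,Q,Y): not NE [P1→C gives 9>3; P3→X gives 6>4]
(A,R,X): not NE [P1→C gives 7>4; P2→P gives 7>1]
(A,R,Y): not NE [P2→Q gives 8>3; P3→X gives 5>2]
(A,S,X): not NE [P1→C gives 3>0; P2→P gives 7>3; P3→Y gives 8>6]
(A,S,Y): not NE [P1→D gives 9>4; P2→Q gives 8>0]
(B,P,X): not NE [P1→C gives 7>3; P3→Y gives 8>2]
(B,P,Y): NE
(B,Q,X): not NE [P2→P gives 7>6; P3→Y gives 8>6]
(B,Q,Y): not NE [P1→C gives 9>2; P2→S gives 9>1]
(B,R,X): not NE [P2→P gives 7>3]
(B,R,Y): not NE [P1→A gives 9>0; P2→S gives 9>8; P3→X gives 5>3]
(B,S,X): not NE [P1→C gives 3>1; P2→P gives 7>1; P3→Y gives 8>4]
(B,S,Y): not NE [P1→D gives 9>3]
(C,P,X): not NE [P2→Q gives 6>1]
(C,P,Y): not NE [P1→B gives 10>1; P2→Q gives 7>2; P3→X gives 6>1]
(C,Q,X): not NE [P1→B gives 8>4]
(C,Q,Y): not NE [P3→X gives 9>1]
(C,R,X): not NE [P2→Q gives 6>1]
(C,R,Y): not NE [P1→A gives 9>0; P2→Q gives 7>4; P3→X gives 9>3]
(C,S,X): not NE [P2→Q gives 6>5]
(C,S,Y): not NE [P2→Q gives 7>0; P3→X gives 6>2]
(D,P,X): not NE [P1→C gives 7>6]
(D,P,Y): not NE [P1→B gives 10>7; P2→S gives 9>5; P3→X gives 6>5]
(D,Q,X): not NE [P1→B gives 8>5; P2→P gives 7>4]
(D,Q,Y): not NE [P1→C gives 9>8; P2→S gives 9>7; P3→X gives 8>3]
(D,R,X): not NE [P1→C gives 7>5; P2→P gives 7>0; P3→Y gives 3>0]
(D,R,Y): not NE [P1→A gives 9>3]
(D,S,X): not NE [P1→C gives 3>0; P2→P gives 7>5]
(D,S,Y): not NE [P3→X gives 6>5]

PSNE = {(B,P,Y)}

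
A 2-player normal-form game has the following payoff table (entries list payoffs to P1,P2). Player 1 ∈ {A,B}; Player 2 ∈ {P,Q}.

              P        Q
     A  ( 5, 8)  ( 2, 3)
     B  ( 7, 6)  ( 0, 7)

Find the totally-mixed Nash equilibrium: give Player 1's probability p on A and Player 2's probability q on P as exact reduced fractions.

P1 indiff ⇒ q·5+(1-q)·2 = q·7+(1-q)·0 ⇒ q(-2) = (1-q)(-2) ⇒ q = 1/2
P2 indiff ⇒ p·8+(1-p)·6 = p·3+(1-p)·7 ⇒ p(5) = (1-p)(1) ⇒ p = 1/6

p=1/6, q=1/2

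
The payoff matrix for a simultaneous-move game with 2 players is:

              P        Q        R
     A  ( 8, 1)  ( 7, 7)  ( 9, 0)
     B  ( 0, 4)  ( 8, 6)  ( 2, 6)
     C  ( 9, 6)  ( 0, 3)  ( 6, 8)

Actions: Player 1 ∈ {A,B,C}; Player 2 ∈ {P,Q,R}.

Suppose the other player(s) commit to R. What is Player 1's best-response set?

u_1(A vs R) = 9
u_1(B vs R) = 2
u_1(C vs R) = 6
max payoff 9 at {A}

argmax u_1 = {A}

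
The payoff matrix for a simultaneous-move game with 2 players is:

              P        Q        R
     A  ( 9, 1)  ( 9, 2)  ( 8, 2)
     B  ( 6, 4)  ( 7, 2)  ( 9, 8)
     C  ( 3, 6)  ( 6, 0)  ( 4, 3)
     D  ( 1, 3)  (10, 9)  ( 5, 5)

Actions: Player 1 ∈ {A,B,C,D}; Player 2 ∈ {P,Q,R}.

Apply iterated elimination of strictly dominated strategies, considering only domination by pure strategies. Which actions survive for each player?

P1 drop C (A beats it: P:9>3 Q:9>6 R:8>4)
P2 drop P (R beats it: A:2>1 B:8>4 D:5>3)
P1→{A,B,D} P2→{Q,R}

IESDS → P1:{A,B,D} P2:{Q,R}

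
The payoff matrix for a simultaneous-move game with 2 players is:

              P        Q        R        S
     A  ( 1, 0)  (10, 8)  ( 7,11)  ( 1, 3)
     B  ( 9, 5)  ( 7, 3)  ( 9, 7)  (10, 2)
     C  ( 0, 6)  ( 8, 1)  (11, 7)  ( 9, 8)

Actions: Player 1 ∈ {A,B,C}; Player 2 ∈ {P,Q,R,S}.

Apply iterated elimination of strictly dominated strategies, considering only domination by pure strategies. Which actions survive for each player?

P2 drop P (R beats it: A:11>0 B:7>5 C:7>6)
P2 drop Q (R beats it: A:11>8 B:7>3 C:7>1)
P1 drop A (B beats it: R:9>7 S:10>1)
P1→{B,C} P2→{R,S}

IESDS → P1:{B,C} P2:{R,S}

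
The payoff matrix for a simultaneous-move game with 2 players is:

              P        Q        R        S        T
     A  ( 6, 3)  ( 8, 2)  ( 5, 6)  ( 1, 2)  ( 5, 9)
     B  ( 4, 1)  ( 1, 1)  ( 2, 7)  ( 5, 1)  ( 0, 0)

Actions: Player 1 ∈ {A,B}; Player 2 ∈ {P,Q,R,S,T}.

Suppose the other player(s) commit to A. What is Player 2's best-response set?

u_2(P vs A) = 3
u_2(Q vs A) = 2
u_2(R vs A) = 6
u_2(S vs A) = 2
u_2(T vs A) = 9
max payoff 9 at {T}

BR_2 = {T}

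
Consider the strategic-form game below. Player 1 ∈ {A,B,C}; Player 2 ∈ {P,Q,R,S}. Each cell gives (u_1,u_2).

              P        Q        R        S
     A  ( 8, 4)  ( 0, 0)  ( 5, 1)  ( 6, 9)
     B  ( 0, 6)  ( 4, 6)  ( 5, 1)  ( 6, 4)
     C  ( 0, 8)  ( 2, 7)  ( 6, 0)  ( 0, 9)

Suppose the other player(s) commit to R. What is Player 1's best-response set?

P1 best: {C}

u_1(A vs R) = 5
u_1(B vs R) = 5
u_1(C vs R) = 6
max payoff 6 at {C}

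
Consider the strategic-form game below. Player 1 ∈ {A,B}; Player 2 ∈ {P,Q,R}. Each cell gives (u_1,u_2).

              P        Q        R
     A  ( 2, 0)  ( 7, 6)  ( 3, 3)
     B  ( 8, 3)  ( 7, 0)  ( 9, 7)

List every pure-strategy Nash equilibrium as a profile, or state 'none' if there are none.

(A,P): not NE [P1→B gives 8>2; P2→Q gives 6>0]
(A,Q): NE
(A,R): not NE [P1→B gives 9>3; P2→Q gives 6>3]
(B,P): not NE [P2→R gives 7>3]
(B,Q): not NE [P2→R gives 7>0]
(B,R): NE

NE set: (A,Q), (B,R)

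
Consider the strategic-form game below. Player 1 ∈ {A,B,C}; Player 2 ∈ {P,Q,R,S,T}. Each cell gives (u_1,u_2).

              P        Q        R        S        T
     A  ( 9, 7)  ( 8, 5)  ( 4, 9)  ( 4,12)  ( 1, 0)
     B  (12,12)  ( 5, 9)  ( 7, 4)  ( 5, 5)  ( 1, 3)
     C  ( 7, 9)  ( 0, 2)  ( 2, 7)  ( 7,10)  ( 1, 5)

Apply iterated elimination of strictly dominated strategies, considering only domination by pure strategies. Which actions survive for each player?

IESDS → P1:{B,C} P2:{P,S}

P2 drop Q (P beats it: A:7>5 B:12>9 C:9>2)
P2 drop R (S beats it: A:12>9 B:5>4 C:10>7)
P2 drop T (P beats it: A:7>0 B:12>3 C:9>5)
P1 drop A (B beats it: P:12>9 S:5>4)
P1→{B,C} P2→{P,S}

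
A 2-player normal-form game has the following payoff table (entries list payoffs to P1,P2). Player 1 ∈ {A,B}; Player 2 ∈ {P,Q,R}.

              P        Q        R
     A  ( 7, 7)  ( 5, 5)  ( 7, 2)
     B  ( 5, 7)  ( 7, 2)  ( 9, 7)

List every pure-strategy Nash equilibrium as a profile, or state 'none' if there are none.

NE set: (A,P), (B,R)

(A,P): NE
(A,Q): not NE [P1→B gives 7>5; P2→P gives 7>5]
(A,R): not NE [P1→B gives 9>7; P2→P gives 7>2]
(B,P): not NE [P1→A gives 7>5]
(B,Q): not NE [P2→R gives 7>2]
(B,R): NE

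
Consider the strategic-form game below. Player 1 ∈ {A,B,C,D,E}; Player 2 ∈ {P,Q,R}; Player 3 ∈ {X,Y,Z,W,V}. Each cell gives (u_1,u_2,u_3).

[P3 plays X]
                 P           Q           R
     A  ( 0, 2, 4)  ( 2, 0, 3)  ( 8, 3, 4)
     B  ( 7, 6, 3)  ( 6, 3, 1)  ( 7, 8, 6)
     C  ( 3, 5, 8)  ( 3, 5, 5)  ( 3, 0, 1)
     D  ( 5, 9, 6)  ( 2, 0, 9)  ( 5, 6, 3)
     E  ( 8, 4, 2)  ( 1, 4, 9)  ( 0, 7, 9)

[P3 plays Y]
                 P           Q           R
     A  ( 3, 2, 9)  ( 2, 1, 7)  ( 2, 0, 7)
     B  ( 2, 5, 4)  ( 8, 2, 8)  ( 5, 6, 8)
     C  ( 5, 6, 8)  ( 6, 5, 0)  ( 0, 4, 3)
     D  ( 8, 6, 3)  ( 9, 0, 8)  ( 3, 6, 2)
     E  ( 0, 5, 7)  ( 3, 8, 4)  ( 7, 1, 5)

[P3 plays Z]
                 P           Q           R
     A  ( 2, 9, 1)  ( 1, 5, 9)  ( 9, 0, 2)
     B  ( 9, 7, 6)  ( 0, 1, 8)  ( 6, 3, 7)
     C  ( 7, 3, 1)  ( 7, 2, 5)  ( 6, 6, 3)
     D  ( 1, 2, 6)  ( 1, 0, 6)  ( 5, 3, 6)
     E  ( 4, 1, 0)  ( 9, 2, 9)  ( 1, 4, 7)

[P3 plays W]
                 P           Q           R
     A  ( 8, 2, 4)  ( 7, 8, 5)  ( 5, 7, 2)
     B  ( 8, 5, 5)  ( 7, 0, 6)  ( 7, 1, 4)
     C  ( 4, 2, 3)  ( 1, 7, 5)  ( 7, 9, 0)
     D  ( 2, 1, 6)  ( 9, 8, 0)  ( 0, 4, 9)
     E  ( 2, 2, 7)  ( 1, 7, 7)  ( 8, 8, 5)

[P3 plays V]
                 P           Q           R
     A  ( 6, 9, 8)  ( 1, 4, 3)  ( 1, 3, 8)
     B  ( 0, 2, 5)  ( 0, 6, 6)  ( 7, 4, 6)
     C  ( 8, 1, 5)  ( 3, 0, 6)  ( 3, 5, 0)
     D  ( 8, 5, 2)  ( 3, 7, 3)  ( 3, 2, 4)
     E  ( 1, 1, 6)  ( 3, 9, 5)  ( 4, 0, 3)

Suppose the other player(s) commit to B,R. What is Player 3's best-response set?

u_3(X vs B,R) = 6
u_3(Y vs B,R) = 8
u_3(Z vs B,R) = 7
u_3(W vs B,R) = 4
u_3(V vs B,R) = 6
max payoff 8 at {Y}

BR_3 = {Y}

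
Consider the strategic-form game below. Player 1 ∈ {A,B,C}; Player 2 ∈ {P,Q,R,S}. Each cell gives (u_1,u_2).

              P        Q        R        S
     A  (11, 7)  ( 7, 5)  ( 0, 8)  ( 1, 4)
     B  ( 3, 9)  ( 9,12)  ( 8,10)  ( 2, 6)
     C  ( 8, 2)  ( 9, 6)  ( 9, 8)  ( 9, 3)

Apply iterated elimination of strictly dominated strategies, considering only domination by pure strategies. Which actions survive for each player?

P2 drop P (R beats it: A:8>7 B:10>9 C:8>2)
P1 drop A (B beats it: Q:9>7 R:8>0 S:2>1)
P2 drop S (Q beats it: B:12>6 C:6>3)
P1→{B,C} P2→{Q,R}

Survivors P1:{B,C} P2:{Q,R}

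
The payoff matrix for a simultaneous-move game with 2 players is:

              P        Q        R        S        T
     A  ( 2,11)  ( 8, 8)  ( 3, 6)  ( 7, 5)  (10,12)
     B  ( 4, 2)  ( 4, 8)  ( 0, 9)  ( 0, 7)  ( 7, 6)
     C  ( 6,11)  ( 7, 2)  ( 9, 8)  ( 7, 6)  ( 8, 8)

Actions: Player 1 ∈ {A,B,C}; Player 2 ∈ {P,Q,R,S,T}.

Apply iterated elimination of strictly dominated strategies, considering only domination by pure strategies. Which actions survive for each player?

P1 drop B (C beats it: P:6>4 Q:7>4 R:9>0 S:7>0 T:8>7)
P2 drop Q (P beats it: A:11>8 C:11>2)
P2 drop R (P beats it: A:11>6 C:11>8)
P2 drop S (P beats it: A:11>5 C:11>6)
P1→{A,C} P2→{P,T}

IESDS → P1:{A,C} P2:{P,T}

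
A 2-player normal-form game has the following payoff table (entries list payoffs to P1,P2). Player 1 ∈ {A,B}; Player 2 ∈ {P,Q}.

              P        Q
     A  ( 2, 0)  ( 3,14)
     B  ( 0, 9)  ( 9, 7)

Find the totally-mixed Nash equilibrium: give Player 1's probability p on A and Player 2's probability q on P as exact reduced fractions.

P1 indiff ⇒ q·2+(1-q)·3 = q·0+(1-q)·9 ⇒ q(2) = (1-q)(6) ⇒ q = 3/4
P2 indiff ⇒ p·0+(1-p)·9 = p·14+(1-p)·7 ⇒ p(-14) = (1-p)(-2) ⇒ p = 1/8

P1 mixes 1/8 on A; P2 mixes 3/4 on P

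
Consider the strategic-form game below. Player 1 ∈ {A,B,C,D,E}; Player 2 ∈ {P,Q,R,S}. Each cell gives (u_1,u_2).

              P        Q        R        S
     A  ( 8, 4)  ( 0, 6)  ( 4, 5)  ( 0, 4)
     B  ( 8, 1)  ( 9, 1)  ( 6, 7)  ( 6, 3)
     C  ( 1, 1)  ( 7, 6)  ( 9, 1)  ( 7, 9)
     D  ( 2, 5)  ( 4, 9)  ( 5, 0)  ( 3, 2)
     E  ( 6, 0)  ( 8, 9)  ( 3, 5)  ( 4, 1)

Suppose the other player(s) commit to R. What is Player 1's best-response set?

argmax u_1 = {C}

u_1(A vs R) = 4
u_1(B vs R) = 6
u_1(C vs R) = 9
u_1(D vs R) = 5
u_1(E vs R) = 3
max payoff 9 at {C}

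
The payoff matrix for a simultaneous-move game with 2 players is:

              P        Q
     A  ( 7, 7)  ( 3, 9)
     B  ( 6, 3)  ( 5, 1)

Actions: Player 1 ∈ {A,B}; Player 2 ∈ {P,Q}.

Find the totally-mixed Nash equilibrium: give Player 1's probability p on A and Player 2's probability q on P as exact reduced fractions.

(p,q) = (1/2, 2/3)

P1 indiff ⇒ q·7+(1-q)·3 = q·6+(1-q)·5 ⇒ q(1) = (1-q)(2) ⇒ q = 2/3
P2 indiff ⇒ p·7+(1-p)·3 = p·9+(1-p)·1 ⇒ p(-2) = (1-p)(-2) ⇒ p = 1/2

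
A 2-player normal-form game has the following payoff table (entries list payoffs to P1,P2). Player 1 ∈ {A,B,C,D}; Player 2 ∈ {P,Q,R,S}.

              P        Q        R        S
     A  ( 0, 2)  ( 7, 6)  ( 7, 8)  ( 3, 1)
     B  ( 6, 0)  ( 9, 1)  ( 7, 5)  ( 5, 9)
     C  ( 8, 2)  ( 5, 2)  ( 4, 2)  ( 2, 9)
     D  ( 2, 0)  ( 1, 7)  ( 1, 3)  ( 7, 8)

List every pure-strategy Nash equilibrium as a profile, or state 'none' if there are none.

NE set: (A,R), (D,S)

(A,P): not NE [P1→C gives 8>0; P2→R gives 8>2]
(A,Q): not NE [P1→B gives 9>7; P2→R gives 8>6]
(A,R): NE
(A,S): not NE [P1→D gives 7>3; P2→R gives 8>1]
(B,P): not NE [P1→C gives 8>6; P2→S gives 9>0]
(B,Q): not NE [P2→S gives 9>1]
(B,R): not NE [P2→S gives 9>5]
(B,S): not NE [P1→D gives 7>5]
(C,P): not NE [P2→S gives 9>2]
(C,Q): not NE [P1→B gives 9>5; P2→S gives 9>2]
(C,R): not NE [P1→B gives 7>4; P2→S gives 9>2]
(C,S): not NE [P1→D gives 7>2]
(D,P): not NE [P1→C gives 8>2; P2→S gives 8>0]
(D,Q): not NE [P1→B gives 9>1; P2→S gives 8>7]
(D,R): not NE [P1→B gives 7>1; P2→S gives 8>3]
(D,S): NE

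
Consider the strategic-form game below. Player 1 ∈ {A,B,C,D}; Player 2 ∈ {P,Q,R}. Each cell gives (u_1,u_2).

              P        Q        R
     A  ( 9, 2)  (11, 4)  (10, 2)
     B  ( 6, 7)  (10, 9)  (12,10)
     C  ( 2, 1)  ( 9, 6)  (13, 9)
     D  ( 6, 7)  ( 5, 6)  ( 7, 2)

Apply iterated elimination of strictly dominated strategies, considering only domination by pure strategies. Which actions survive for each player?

P1 drop D (A beats it: P:9>6 Q:11>5 R:10>7)
P2 drop P (Q beats it: A:4>2 B:9>7 C:6>1)
P1→{A,B,C} P2→{Q,R}

IESDS → P1:{A,B,C} P2:{Q,R}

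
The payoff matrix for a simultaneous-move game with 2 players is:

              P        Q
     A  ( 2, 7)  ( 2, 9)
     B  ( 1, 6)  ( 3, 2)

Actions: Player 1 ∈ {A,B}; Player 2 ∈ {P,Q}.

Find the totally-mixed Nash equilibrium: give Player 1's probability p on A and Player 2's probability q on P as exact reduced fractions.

P1 indiff ⇒ q·2+(1-q)·2 = q·1+(1-q)·3 ⇒ q(1) = (1-q)(1) ⇒ q = 1/2
P2 indiff ⇒ p·7+(1-p)·6 = p·9+(1-p)·2 ⇒ p(-2) = (1-p)(-4) ⇒ p = 2/3

(p,q) = (2/3, 1/2)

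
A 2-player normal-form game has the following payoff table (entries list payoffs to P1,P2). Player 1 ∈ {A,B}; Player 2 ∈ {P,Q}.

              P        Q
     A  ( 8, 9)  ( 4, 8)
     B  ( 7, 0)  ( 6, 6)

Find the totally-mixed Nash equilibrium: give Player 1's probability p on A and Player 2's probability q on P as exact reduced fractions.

P1 indiff ⇒ q·8+(1-q)·4 = q·7+(1-q)·6 ⇒ q(1) = (1-q)(2) ⇒ q = 2/3
P2 indiff ⇒ p·9+(1-p)·0 = p·8+(1-p)·6 ⇒ p(1) = (1-p)(6) ⇒ p = 6/7

P1 mixes 6/7 on A; P2 mixes 2/3 on P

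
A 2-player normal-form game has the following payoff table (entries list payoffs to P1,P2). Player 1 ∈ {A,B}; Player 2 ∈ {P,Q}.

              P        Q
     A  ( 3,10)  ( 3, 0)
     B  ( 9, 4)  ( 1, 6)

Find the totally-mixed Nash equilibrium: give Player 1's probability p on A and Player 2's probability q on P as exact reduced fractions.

P1 indiff ⇒ q·3+(1-q)·3 = q·9+(1-q)·1 ⇒ q(-6) = (1-q)(-2) ⇒ q = 1/4
P2 indiff ⇒ p·10+(1-p)·4 = p·0+(1-p)·6 ⇒ p(10) = (1-p)(2) ⇒ p = 1/6

p=1/6, q=1/4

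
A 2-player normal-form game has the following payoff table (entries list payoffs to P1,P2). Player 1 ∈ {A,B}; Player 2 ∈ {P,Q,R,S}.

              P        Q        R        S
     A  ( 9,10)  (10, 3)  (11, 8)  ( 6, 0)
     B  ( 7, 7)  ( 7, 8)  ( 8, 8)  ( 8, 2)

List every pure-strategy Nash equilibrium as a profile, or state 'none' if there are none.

NE set: (A,P)

(A,P): NE
(A,Q): not NE [P2→P gives 10>3]
(A,R): not NE [P2→P gives 10>8]
(A,S): not NE [P1→B gives 8>6; P2→P gives 10>0]
(B,P): not NE [P1→A gives 9>7; P2→R gives 8>7]
(B,Q): not NE [P1→A gives 10>7]
(B,R): not NE [P1→A gives 11>8]
(B,S): not NE [P2→R gives 8>2]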